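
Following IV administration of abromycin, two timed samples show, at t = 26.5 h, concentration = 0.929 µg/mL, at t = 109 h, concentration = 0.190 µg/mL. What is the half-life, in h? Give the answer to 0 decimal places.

k = ln(C₁/C₂) / (t₂ − t₁) = ln(0.929/0.190) / (109 − 26.5)
  = 1.587 / 82.50 = 0.01924 h⁻¹
t½ = ln2 / k = 0.693147 / 0.01924 = 36.03 h

36 h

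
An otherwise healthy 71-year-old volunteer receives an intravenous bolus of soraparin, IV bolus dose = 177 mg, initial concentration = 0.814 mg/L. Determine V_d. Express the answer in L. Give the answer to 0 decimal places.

Vd = Dose / C₀ = 177.0 / 0.814 = 217.4 L

217 L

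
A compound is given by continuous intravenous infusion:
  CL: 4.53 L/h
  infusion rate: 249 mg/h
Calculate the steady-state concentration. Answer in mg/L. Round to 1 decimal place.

At steady state Css = R₀ / CL = 249 / 4.530 = 54.97 mg/L

55.0 mg/L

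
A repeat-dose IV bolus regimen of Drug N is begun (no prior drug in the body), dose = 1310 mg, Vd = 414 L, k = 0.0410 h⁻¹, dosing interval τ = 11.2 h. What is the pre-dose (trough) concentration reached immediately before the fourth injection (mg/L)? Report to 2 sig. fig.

4.1 mg/L

C₀ per dose = Dose / Vd = 1310 / 414 = 3.164 mg/L
Fraction remaining after one interval: r = e^(−kτ) = e^(−0.04100 × 11.2) = 0.6318
Before dose 4, 3 doses have been given (aged 1τ, 2τ, 3τ).
C_trough = C₀ × (r + r² + … + r^3) = C₀ × r(1−r^3)/(1−r)
        = 3.164 × 0.6318 × (1 − 0.2522) / (1 − 0.6318) = 4.060 mg/L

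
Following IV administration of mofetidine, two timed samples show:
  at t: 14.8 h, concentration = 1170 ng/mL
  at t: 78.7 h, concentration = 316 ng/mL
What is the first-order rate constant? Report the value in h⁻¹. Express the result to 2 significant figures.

0.020 h⁻¹

k = ln(C₁/C₂) / (t₂ − t₁) = ln(1170/316) / (78.7 − 14.8)
  = 1.309 / 63.90 = 0.02049 h⁻¹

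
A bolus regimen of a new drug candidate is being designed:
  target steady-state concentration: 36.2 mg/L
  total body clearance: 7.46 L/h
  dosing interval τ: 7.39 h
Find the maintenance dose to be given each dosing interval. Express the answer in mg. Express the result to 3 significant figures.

2000 mg

At steady state, Dose/τ = Css × CL.
Dose = Css × CL × τ = 36.2 × 7.460 × 7.39 = 1996 mg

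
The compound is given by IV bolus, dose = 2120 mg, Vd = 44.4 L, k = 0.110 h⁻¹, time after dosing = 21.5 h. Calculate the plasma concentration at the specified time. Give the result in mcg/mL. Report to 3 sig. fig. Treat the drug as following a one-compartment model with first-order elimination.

4.49 mcg/mL

C₀ = Dose / Vd = 2120 / 44.4 = 47.75 mg/L
C = C₀ · e^(−k·t) = 47.75 × e^(−0.1100 × 21.5)
  = 47.75 × 0.09395 = 4.486 mg/L
(4.486 mg/L = 4.486 mcg/mL)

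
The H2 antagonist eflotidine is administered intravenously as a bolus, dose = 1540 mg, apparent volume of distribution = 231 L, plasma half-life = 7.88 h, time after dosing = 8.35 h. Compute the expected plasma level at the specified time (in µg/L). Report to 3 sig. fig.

3200 µg/L

C₀ = Dose / Vd = 1540 / 231 = 6.667 mg/L
k = ln2 / t½ = 0.693147 / 7.88 = 0.08796 h⁻¹
C = C₀ · e^(−k·t) = 6.667 × e^(−0.08796 × 8.35)
  = 6.667 × 0.4798 = 3.199 mg/L
Convert: 3.199 mg/L × 1000 = 3199 µg/L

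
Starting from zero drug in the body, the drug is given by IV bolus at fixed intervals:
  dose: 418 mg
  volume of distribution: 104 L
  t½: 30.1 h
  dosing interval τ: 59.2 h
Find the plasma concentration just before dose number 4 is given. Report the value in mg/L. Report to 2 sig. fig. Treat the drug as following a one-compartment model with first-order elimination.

1.4 mg/L

C₀ per dose = Dose / Vd = 418 / 104 = 4.019 mg/L
k = ln2 / t½ = 0.693147 / 30.1 = 0.02303 h⁻¹
Fraction remaining after one interval: r = e^(−kτ) = e^(−0.02303 × 59.2) = 0.2558
Before dose 4, 3 doses have been given (aged 1τ, 2τ, 3τ).
C_trough = C₀ × (r + r² + … + r^3) = C₀ × r(1−r^3)/(1−r)
        = 4.019 × 0.2558 × (1 − 0.01674) / (1 − 0.2558) = 1.358 mg/L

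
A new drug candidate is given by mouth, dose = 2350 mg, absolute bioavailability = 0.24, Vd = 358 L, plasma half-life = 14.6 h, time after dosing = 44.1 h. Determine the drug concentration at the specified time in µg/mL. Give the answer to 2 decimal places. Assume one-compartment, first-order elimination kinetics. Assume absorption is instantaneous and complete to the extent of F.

0.19 µg/mL

Amount reaching circulation = F × Dose = 0.24 × 2350 = 564.0 mg
C₀ = F·Dose / Vd = 564.0 / 358 = 1.575 mg/L
k = ln2 / t½ = 0.693147 / 14.6 = 0.04748 h⁻¹
C = C₀ · e^(−k·t) = 1.575 × e^(−0.04748 × 44.1)
  = 1.575 × 0.1232 = 0.1940 mg/L
(0.1940 mg/L = 0.1940 µg/mL)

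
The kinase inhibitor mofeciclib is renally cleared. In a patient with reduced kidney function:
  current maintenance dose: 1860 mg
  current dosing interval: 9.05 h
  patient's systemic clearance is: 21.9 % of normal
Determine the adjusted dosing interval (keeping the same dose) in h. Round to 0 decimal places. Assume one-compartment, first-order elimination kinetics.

To keep the same average steady-state level, dosing rate must scale with clearance.
CL ratio = 21.9 / 100 = 0.2190
New interval (same dose) = 9.05 / 0.2190 = 41.32 h

41 h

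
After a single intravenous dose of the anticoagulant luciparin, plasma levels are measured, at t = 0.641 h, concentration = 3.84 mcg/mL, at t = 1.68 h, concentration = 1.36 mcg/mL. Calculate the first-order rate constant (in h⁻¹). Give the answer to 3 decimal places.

0.999 h⁻¹

k = ln(C₁/C₂) / (t₂ − t₁) = ln(3.84/1.36) / (1.68 − 0.641)
  = 1.038 / 1.039 = 0.9990 h⁻¹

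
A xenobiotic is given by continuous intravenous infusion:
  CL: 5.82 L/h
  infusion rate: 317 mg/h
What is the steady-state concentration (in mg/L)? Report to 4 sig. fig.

54.47 mg/L

At steady state Css = R₀ / CL = 317 / 5.820 = 54.47 mg/L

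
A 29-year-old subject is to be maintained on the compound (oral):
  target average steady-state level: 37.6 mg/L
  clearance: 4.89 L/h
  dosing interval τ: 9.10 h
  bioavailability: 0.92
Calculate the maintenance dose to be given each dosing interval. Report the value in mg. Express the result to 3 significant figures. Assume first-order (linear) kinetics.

1820 mg

At steady state, F × (Dose/τ) = Css × CL.
Dose = Css × CL × τ / F = 37.6 × 4.890 × 9.10 / 0.92 = 1819 mg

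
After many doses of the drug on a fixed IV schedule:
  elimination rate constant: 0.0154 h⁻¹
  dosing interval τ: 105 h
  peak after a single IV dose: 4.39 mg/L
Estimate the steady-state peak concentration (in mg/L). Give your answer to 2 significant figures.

5.5 mg/L

e^(−kτ) = e^(−0.01540 × 105) = 0.1985
Accumulation ratio R = 1 / (1 − e^(−kτ)) = 1 / (1 − 0.1985) = 1.248
Steady-state peak = C₀ × R = 4.39 × 1.248 = 5.479 mg/L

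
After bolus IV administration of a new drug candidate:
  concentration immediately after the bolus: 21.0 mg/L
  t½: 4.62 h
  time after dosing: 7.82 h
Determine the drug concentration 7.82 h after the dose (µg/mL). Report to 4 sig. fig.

k = ln2 / t½ = 0.693147 / 4.62 = 0.1500 h⁻¹
C = C₀ · e^(−k·t) = 21.00 × e^(−0.1500 × 7.82)
  = 21.00 × 0.3094 = 6.497 mg/L
(6.497 mg/L = 6.497 µg/mL)

6.497 µg/mL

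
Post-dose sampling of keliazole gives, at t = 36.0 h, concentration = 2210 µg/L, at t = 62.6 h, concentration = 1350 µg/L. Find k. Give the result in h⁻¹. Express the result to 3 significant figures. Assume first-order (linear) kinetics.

0.0185 h⁻¹

k = ln(C₁/C₂) / (t₂ − t₁) = ln(2210/1350) / (62.6 − 36.0)
  = 0.4929 / 26.60 = 0.01853 h⁻¹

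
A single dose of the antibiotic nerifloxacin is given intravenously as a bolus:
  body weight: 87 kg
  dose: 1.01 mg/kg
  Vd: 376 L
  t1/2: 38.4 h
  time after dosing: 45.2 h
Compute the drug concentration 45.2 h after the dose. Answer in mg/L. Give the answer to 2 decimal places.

0.10 mg/L

Total dose = 1.01 × 87 = 87.87 mg
C₀ = Dose / Vd = 87.87 / 376 = 0.2337 mg/L
k = ln2 / t½ = 0.693147 / 38.4 = 0.01805 h⁻¹
C = C₀ · e^(−k·t) = 0.2337 × e^(−0.01805 × 45.2)
  = 0.2337 × 0.4423 = 0.1034 mg/L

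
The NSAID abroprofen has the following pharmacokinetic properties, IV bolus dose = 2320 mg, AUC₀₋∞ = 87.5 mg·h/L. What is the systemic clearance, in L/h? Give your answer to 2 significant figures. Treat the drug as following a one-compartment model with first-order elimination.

CL = Dose / AUC = 2320 / 87.5 = 26.51 L/h

27 L/h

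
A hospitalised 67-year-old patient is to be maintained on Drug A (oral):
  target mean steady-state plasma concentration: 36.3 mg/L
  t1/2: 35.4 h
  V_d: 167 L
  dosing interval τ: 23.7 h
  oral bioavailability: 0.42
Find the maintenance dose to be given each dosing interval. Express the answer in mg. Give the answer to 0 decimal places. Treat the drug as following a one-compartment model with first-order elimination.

k = ln2 / t½ = 0.693147 / 35.4 = 0.01958 h⁻¹
CL = k × Vd = 0.01958 × 167 = 3.270 L/h
At steady state, F × (Dose/τ) = Css × CL.
Dose = Css × CL × τ / F = 36.3 × 3.270 × 23.7 / 0.42 = 6698 mg

6698 mg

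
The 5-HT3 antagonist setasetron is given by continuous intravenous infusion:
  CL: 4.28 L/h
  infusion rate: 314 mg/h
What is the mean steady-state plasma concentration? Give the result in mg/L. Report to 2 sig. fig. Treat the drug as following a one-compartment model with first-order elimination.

At steady state Css = R₀ / CL = 314 / 4.280 = 73.36 mg/L

73 mg/L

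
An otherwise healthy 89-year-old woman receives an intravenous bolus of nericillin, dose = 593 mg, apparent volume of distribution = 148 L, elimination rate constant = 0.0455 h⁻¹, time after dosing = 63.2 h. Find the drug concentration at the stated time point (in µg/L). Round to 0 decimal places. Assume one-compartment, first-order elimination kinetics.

C₀ = Dose / Vd = 593.0 / 148 = 4.007 mg/L
C = C₀ · e^(−k·t) = 4.007 × e^(−0.04550 × 63.2)
  = 4.007 × 0.05638 = 0.2259 mg/L
Convert: 0.2259 mg/L × 1000 = 225.9 µg/L

226 µg/L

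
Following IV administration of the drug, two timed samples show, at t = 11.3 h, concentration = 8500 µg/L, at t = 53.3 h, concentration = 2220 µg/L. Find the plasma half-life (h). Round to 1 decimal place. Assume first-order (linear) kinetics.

21.7 h

k = ln(C₁/C₂) / (t₂ − t₁) = ln(8500/2220) / (53.3 − 11.3)
  = 1.343 / 42.00 = 0.03198 h⁻¹
t½ = ln2 / k = 0.693147 / 0.03198 = 21.67 h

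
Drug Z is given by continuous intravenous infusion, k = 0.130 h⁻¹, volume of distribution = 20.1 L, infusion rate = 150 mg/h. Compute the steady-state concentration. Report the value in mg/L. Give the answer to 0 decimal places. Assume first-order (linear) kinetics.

57 mg/L

CL = k × Vd = 0.1300 × 20.1 = 2.613 L/h
At steady state Css = R₀ / CL = 150 / 2.613 = 57.41 mg/L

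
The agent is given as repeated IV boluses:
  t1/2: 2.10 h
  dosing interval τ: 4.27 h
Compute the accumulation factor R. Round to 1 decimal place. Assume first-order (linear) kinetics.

k = ln2 / t½ = 0.693147 / 2.10 = 0.3301 h⁻¹
e^(−kτ) = e^(−0.3301 × 4.27) = 0.2443
Accumulation ratio R = 1 / (1 − e^(−kτ)) = 1 / (1 − 0.2443) = 1.323

1.3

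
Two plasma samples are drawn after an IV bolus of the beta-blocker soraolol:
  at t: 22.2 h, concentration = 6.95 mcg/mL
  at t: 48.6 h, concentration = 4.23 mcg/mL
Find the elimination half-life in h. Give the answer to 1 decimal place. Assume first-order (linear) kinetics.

k = ln(C₁/C₂) / (t₂ − t₁) = ln(6.95/4.23) / (48.6 − 22.2)
  = 0.4965 / 26.40 = 0.01881 h⁻¹
t½ = ln2 / k = 0.693147 / 0.01881 = 36.85 h

36.9 h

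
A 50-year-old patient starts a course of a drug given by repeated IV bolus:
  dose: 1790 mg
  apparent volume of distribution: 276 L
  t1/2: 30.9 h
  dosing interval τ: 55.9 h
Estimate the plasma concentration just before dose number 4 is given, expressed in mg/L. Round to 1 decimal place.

C₀ per dose = Dose / Vd = 1790 / 276 = 6.486 mg/L
k = ln2 / t½ = 0.693147 / 30.9 = 0.02243 h⁻¹
Fraction remaining after one interval: r = e^(−kτ) = e^(−0.02243 × 55.9) = 0.2854
Before dose 4, 3 doses have been given (aged 1τ, 2τ, 3τ).
C_trough = C₀ × (r + r² + … + r^3) = C₀ × r(1−r^3)/(1−r)
        = 6.486 × 0.2854 × (1 − 0.02325) / (1 − 0.2854) = 2.530 mg/L

2.5 mg/L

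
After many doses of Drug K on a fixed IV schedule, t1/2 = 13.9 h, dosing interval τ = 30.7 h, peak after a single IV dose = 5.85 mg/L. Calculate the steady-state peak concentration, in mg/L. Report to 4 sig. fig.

k = ln2 / t½ = 0.693147 / 13.9 = 0.04987 h⁻¹
e^(−kτ) = e^(−0.04987 × 30.7) = 0.2163
Accumulation ratio R = 1 / (1 − e^(−kτ)) = 1 / (1 − 0.2163) = 1.276
Steady-state peak = C₀ × R = 5.85 × 1.276 = 7.465 mg/L

7.465 mg/L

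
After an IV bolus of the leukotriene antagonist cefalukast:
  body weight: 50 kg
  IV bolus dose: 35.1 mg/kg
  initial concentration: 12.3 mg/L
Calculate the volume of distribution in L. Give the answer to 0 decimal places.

143 L

Dose = 35.1 × 50 = 1755 mg
Vd = Dose / C₀ = 1755 / 12.3 = 142.7 L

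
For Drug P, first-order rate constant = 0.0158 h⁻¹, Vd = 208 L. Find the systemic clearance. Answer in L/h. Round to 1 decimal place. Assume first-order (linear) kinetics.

CL = k × Vd = 0.0158 × 208 = 3.286 L/h

3.3 L/h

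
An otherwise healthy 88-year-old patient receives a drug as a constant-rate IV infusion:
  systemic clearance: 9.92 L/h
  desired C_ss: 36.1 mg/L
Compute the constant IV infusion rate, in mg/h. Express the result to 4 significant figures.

At steady state, infusion rate R₀ = Css × CL = 36.1 × 9.920 = 358.1 mg/h

358.1 mg/h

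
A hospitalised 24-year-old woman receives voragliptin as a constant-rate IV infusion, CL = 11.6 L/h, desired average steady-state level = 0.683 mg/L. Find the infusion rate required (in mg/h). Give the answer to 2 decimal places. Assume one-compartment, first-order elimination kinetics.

7.92 mg/h

At steady state, infusion rate R₀ = Css × CL = 0.683 × 11.60 = 7.923 mg/h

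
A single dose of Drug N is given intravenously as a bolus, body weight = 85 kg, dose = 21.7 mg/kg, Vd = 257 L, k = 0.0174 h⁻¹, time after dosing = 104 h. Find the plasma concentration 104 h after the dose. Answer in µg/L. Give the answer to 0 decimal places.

1175 µg/L

Total dose = 21.7 × 85 = 1845 mg
C₀ = Dose / Vd = 1845 / 257 = 7.179 mg/L
C = C₀ · e^(−k·t) = 7.179 × e^(−0.01740 × 104)
  = 7.179 × 0.1637 = 1.175 mg/L
Convert: 1.175 mg/L × 1000 = 1175 µg/L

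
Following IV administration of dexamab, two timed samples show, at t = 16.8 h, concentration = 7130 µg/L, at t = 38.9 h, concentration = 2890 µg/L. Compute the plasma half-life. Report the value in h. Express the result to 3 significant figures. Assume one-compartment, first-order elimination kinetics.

k = ln(C₁/C₂) / (t₂ − t₁) = ln(7130/2890) / (38.9 − 16.8)
  = 0.9031 / 22.10 = 0.04086 h⁻¹
t½ = ln2 / k = 0.693147 / 0.04086 = 16.96 h

17.0 h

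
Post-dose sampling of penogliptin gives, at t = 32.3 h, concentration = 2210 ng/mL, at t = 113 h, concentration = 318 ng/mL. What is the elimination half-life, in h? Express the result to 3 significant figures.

28.9 h

k = ln(C₁/C₂) / (t₂ − t₁) = ln(2210/318) / (113 − 32.3)
  = 1.939 / 80.70 = 0.02403 h⁻¹
t½ = ln2 / k = 0.693147 / 0.02403 = 28.85 h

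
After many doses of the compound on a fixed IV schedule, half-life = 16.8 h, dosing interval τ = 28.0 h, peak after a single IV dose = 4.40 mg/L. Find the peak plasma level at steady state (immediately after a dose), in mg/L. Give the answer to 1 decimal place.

6.4 mg/L

k = ln2 / t½ = 0.693147 / 16.8 = 0.04126 h⁻¹
e^(−kτ) = e^(−0.04126 × 28.0) = 0.3150
Accumulation ratio R = 1 / (1 − e^(−kτ)) = 1 / (1 − 0.3150) = 1.460
Steady-state peak = C₀ × R = 4.40 × 1.460 = 6.424 mg/L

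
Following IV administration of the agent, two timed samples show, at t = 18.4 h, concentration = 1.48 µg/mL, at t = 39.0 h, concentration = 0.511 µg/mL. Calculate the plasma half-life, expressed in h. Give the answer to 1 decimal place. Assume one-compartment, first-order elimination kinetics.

k = ln(C₁/C₂) / (t₂ − t₁) = ln(1.48/0.511) / (39.0 − 18.4)
  = 1.063 / 20.60 = 0.05160 h⁻¹
t½ = ln2 / k = 0.693147 / 0.05160 = 13.43 h

13.4 h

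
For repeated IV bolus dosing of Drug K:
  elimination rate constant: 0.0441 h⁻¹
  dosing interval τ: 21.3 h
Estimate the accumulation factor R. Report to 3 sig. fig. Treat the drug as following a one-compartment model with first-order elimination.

1.64

e^(−kτ) = e^(−0.04410 × 21.3) = 0.3909
Accumulation ratio R = 1 / (1 − e^(−kτ)) = 1 / (1 − 0.3909) = 1.642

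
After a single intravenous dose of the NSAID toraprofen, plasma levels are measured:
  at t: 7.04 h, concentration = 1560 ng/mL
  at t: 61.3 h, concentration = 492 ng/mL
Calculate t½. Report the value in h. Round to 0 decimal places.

33 h

k = ln(C₁/C₂) / (t₂ − t₁) = ln(1560/492) / (61.3 − 7.04)
  = 1.154 / 54.26 = 0.02127 h⁻¹
t½ = ln2 / k = 0.693147 / 0.02127 = 32.59 h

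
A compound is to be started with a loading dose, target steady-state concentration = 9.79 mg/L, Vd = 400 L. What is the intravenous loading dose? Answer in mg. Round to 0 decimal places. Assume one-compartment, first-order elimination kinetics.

LD = Css × Vd = 9.79 × 400 = 3916 mg

3916 mg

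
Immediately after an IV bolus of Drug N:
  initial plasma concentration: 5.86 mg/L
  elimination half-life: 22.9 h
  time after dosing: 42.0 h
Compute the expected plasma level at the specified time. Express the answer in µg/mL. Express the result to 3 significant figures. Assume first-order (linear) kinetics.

k = ln2 / t½ = 0.693147 / 22.9 = 0.03027 h⁻¹
C = C₀ · e^(−k·t) = 5.860 × e^(−0.03027 × 42.0)
  = 5.860 × 0.2805 = 1.644 mg/L
(1.644 mg/L = 1.644 µg/mL)

1.64 µg/mL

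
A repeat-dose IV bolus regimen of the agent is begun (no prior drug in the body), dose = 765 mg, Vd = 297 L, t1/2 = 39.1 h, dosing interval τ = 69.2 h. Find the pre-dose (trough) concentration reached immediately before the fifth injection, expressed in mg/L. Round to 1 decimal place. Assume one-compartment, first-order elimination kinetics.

C₀ per dose = Dose / Vd = 765 / 297 = 2.576 mg/L
k = ln2 / t½ = 0.693147 / 39.1 = 0.01773 h⁻¹
Fraction remaining after one interval: r = e^(−kτ) = e^(−0.01773 × 69.2) = 0.2932
Before dose 5, 4 doses have been given (aged 1τ, 2τ, 3τ, 4τ).
C_trough = C₀ × (r + r² + … + r^4) = C₀ × r(1−r^4)/(1−r)
        = 2.576 × 0.2932 × (1 − 0.007390) / (1 − 0.2932) = 1.061 mg/L

1.1 mg/L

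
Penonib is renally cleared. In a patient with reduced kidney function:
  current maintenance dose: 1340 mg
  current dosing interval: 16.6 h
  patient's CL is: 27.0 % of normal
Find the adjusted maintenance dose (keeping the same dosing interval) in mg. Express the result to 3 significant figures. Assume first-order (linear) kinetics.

To keep the same average steady-state level, dosing rate must scale with clearance.
CL ratio = 27.0 / 100 = 0.2700
New dose (same interval) = 1340 × 0.2700 = 361.8 mg

362 mg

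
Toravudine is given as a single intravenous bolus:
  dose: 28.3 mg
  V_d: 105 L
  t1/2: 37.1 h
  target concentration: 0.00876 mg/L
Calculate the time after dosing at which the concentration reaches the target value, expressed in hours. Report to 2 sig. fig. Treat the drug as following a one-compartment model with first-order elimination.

C₀ = Dose / Vd = 28.30 / 105 = 0.2695 mg/L
k = ln2 / t½ = 0.693147 / 37.1 = 0.01868 h⁻¹
t = ln(C₀ / C) / k = ln(0.2695 / 0.00876) / 0.01868
  = ln(30.76) / 0.01868 = 3.426 / 0.01868 = 183.4 h

180 h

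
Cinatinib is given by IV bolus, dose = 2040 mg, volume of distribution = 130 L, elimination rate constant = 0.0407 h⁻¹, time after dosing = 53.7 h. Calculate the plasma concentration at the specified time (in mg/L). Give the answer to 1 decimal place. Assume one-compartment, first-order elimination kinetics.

C₀ = Dose / Vd = 2040 / 130 = 15.69 mg/L
C = C₀ · e^(−k·t) = 15.69 × e^(−0.04070 × 53.7)
  = 15.69 × 0.1124 = 1.764 mg/L

1.8 mg/L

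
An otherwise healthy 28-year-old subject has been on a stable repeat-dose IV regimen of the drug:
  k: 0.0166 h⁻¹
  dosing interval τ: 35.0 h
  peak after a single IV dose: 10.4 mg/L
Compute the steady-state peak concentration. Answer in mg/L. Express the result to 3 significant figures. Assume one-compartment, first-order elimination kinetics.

23.6 mg/L

e^(−kτ) = e^(−0.01660 × 35.0) = 0.5593
Accumulation ratio R = 1 / (1 − e^(−kτ)) = 1 / (1 − 0.5593) = 2.269
Steady-state peak = C₀ × R = 10.4 × 2.269 = 23.60 mg/L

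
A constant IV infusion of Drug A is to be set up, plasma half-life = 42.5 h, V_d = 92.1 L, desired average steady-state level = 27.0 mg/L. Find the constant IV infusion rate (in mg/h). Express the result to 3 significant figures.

k = ln2 / t½ = 0.693147 / 42.5 = 0.01631 h⁻¹
CL = k × Vd = 0.01631 × 92.1 = 1.502 L/h
At steady state, infusion rate R₀ = Css × CL = 27.0 × 1.502 = 40.55 mg/h

40.6 mg/h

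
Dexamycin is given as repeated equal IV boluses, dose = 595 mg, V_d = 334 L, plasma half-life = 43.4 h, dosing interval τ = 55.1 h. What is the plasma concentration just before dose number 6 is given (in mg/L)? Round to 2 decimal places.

1.25 mg/L

C₀ per dose = Dose / Vd = 595 / 334 = 1.781 mg/L
k = ln2 / t½ = 0.693147 / 43.4 = 0.01597 h⁻¹
Fraction remaining after one interval: r = e^(−kτ) = e^(−0.01597 × 55.1) = 0.4148
Before dose 6, 5 doses have been given (aged 1τ, 2τ, 3τ, 4τ, 5τ).
C_trough = C₀ × (r + r² + … + r^5) = C₀ × r(1−r^5)/(1−r)
        = 1.781 × 0.4148 × (1 − 0.01228) / (1 − 0.4148) = 1.247 mg/L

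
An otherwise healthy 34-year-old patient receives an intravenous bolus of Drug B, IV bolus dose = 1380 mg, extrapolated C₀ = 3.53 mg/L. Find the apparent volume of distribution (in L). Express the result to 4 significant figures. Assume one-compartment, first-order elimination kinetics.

Vd = Dose / C₀ = 1380 / 3.53 = 390.9 L

390.9 L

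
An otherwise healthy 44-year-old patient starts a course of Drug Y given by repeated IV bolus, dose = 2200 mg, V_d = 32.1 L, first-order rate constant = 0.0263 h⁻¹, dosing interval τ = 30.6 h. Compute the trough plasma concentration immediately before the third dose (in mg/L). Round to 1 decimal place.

C₀ per dose = Dose / Vd = 2200 / 32.1 = 68.54 mg/L
Fraction remaining after one interval: r = e^(−kτ) = e^(−0.02630 × 30.6) = 0.4472
Before dose 3, 2 doses have been given (aged 1τ, 2τ).
C_trough = C₀ × (r + r²) = 68.54 × (0.4472 + 0.2000) = 44.36 mg/L

44.4 mg/L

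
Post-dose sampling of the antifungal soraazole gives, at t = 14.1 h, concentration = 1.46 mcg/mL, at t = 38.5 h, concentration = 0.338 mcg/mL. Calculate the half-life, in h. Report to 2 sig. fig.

k = ln(C₁/C₂) / (t₂ − t₁) = ln(1.46/0.338) / (38.5 − 14.1)
  = 1.463 / 24.40 = 0.05996 h⁻¹
t½ = ln2 / k = 0.693147 / 0.05996 = 11.56 h

12 h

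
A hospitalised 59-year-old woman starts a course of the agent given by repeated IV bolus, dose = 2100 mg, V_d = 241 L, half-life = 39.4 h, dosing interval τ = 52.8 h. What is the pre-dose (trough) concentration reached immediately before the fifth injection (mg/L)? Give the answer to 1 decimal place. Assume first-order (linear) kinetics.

C₀ per dose = Dose / Vd = 2100 / 241 = 8.714 mg/L
k = ln2 / t½ = 0.693147 / 39.4 = 0.01759 h⁻¹
Fraction remaining after one interval: r = e^(−kτ) = e^(−0.01759 × 52.8) = 0.3950
Before dose 5, 4 doses have been given (aged 1τ, 2τ, 3τ, 4τ).
C_trough = C₀ × (r + r² + … + r^4) = C₀ × r(1−r^4)/(1−r)
        = 8.714 × 0.3950 × (1 − 0.02434) / (1 − 0.3950) = 5.551 mg/L

5.6 mg/L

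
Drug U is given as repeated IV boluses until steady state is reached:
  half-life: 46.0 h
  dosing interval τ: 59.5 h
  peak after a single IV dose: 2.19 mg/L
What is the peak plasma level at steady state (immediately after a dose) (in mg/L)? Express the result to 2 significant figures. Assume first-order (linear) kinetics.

3.7 mg/L

k = ln2 / t½ = 0.693147 / 46.0 = 0.01507 h⁻¹
e^(−kτ) = e^(−0.01507 × 59.5) = 0.4079
Accumulation ratio R = 1 / (1 − e^(−kτ)) = 1 / (1 − 0.4079) = 1.689
Steady-state peak = C₀ × R = 2.19 × 1.689 = 3.699 mg/L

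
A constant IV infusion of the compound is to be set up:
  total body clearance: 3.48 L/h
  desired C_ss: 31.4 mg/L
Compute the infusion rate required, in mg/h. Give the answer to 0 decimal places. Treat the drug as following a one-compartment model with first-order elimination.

At steady state, infusion rate R₀ = Css × CL = 31.4 × 3.480 = 109.3 mg/h

109 mg/h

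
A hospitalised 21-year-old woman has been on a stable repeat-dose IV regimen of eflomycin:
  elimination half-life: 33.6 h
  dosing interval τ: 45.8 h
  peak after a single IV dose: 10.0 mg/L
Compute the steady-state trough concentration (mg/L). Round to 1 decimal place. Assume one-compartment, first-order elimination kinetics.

6.4 mg/L

k = ln2 / t½ = 0.693147 / 33.6 = 0.02063 h⁻¹
e^(−kτ) = e^(−0.02063 × 45.8) = 0.3887
Accumulation ratio R = 1 / (1 − e^(−kτ)) = 1 / (1 − 0.3887) = 1.636
Steady-state trough = C₀ × R × e^(−kτ) = 10.0 × 1.636 × 0.3887 = 6.359 mg/L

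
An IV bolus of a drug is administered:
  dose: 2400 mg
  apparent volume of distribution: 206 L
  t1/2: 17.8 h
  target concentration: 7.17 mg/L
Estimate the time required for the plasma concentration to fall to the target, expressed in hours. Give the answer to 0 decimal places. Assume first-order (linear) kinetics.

C₀ = Dose / Vd = 2400 / 206 = 11.65 mg/L
k = ln2 / t½ = 0.693147 / 17.8 = 0.03894 h⁻¹
t = ln(C₀ / C) / k = ln(11.65 / 7.17) / 0.03894
  = ln(1.625) / 0.03894 = 0.4855 / 0.03894 = 12.47 h

12 h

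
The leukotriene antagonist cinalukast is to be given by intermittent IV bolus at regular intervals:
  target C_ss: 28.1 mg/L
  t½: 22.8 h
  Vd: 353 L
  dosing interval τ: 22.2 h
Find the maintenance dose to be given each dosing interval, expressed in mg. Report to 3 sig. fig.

6690 mg

k = ln2 / t½ = 0.693147 / 22.8 = 0.03040 h⁻¹
CL = k × Vd = 0.03040 × 353 = 10.73 L/h
At steady state, Dose/τ = Css × CL.
Dose = Css × CL × τ = 28.1 × 10.73 × 22.2 = 6694 mg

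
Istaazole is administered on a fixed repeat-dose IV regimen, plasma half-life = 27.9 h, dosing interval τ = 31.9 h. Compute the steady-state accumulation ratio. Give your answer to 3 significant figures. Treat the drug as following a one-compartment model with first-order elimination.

1.83

k = ln2 / t½ = 0.693147 / 27.9 = 0.02484 h⁻¹
e^(−kτ) = e^(−0.02484 × 31.9) = 0.4528
Accumulation ratio R = 1 / (1 − e^(−kτ)) = 1 / (1 − 0.4528) = 1.827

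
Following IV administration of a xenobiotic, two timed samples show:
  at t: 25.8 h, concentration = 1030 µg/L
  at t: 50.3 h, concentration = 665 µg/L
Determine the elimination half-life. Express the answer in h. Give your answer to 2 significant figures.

39 h

k = ln(C₁/C₂) / (t₂ − t₁) = ln(1030/665) / (50.3 − 25.8)
  = 0.4375 / 24.50 = 0.01786 h⁻¹
t½ = ln2 / k = 0.693147 / 0.01786 = 38.81 h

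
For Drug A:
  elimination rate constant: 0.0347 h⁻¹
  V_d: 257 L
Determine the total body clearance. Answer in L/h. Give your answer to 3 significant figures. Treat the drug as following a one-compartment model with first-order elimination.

CL = k × Vd = 0.0347 × 257 = 8.918 L/h

8.92 L/h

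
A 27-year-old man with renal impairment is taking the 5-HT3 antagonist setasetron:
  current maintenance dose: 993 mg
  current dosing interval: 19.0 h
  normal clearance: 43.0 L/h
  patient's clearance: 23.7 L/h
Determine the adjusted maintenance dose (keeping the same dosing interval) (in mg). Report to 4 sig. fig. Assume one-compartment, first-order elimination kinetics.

To keep the same average steady-state level, dosing rate must scale with clearance.
CL ratio = 23.7 / 43.0 = 0.5512
New dose (same interval) = 993 × 0.5512 = 547.3 mg

547.3 mg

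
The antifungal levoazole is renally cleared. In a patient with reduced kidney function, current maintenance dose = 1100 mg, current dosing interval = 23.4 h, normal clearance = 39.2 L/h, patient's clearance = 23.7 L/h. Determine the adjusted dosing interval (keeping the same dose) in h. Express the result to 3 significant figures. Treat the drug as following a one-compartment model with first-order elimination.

38.7 h

To keep the same average steady-state level, dosing rate must scale with clearance.
CL ratio = 23.7 / 39.2 = 0.6046
New interval (same dose) = 23.4 / 0.6046 = 38.70 h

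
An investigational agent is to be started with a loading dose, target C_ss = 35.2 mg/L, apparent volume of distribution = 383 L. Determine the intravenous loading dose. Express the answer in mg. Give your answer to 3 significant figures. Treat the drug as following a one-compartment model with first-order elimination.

13500 mg

LD = Css × Vd = 35.2 × 383 = 13480 mg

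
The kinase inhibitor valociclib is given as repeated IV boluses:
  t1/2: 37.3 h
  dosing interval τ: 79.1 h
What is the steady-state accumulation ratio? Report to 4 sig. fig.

k = ln2 / t½ = 0.693147 / 37.3 = 0.01858 h⁻¹
e^(−kτ) = e^(−0.01858 × 79.1) = 0.2300
Accumulation ratio R = 1 / (1 − e^(−kτ)) = 1 / (1 − 0.2300) = 1.299

1.299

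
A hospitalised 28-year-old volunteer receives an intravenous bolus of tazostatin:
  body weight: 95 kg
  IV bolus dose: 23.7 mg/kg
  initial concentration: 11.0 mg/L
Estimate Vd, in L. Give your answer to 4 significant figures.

Dose = 23.7 × 95 = 2252 mg
Vd = Dose / C₀ = 2252 / 11.0 = 204.7 L

204.7 L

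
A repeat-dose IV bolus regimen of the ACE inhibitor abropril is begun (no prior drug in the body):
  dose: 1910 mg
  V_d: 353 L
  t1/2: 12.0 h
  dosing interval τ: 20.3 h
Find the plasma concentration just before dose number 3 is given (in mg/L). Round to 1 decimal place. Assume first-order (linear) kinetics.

2.2 mg/L

C₀ per dose = Dose / Vd = 1910 / 353 = 5.411 mg/L
k = ln2 / t½ = 0.693147 / 12.0 = 0.05776 h⁻¹
Fraction remaining after one interval: r = e^(−kτ) = e^(−0.05776 × 20.3) = 0.3096
Before dose 3, 2 doses have been given (aged 1τ, 2τ).
C_trough = C₀ × (r + r²) = 5.411 × (0.3096 + 0.09585) = 2.194 mg/L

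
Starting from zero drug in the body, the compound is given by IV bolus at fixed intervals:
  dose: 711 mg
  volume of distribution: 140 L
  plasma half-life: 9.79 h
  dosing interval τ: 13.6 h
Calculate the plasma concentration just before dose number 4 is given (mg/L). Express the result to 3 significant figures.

C₀ per dose = Dose / Vd = 711 / 140 = 5.079 mg/L
k = ln2 / t½ = 0.693147 / 9.79 = 0.07080 h⁻¹
Fraction remaining after one interval: r = e^(−kτ) = e^(−0.07080 × 13.6) = 0.3818
Before dose 4, 3 doses have been given (aged 1τ, 2τ, 3τ).
C_trough = C₀ × (r + r² + … + r^3) = C₀ × r(1−r^3)/(1−r)
        = 5.079 × 0.3818 × (1 − 0.05566) / (1 − 0.3818) = 2.962 mg/L

2.96 mg/L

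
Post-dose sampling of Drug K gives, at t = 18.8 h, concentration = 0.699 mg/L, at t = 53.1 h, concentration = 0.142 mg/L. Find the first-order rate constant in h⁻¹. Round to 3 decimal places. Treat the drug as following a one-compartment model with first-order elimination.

0.046 h⁻¹

k = ln(C₁/C₂) / (t₂ − t₁) = ln(0.699/0.142) / (53.1 − 18.8)
  = 1.594 / 34.30 = 0.04647 h⁻¹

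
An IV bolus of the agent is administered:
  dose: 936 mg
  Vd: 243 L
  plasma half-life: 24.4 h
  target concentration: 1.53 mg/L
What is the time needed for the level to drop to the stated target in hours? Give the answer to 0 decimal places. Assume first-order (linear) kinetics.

C₀ = Dose / Vd = 936.0 / 243 = 3.852 mg/L
k = ln2 / t½ = 0.693147 / 24.4 = 0.02841 h⁻¹
t = ln(C₀ / C) / k = ln(3.852 / 1.53) / 0.02841
  = ln(2.518) / 0.02841 = 0.9235 / 0.02841 = 32.51 h

33 h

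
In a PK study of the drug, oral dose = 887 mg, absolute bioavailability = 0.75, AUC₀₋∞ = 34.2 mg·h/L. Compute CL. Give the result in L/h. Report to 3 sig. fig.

19.5 L/h

CL = F·Dose / AUC = 0.75 × 887 / 34.2 = 19.45 L/h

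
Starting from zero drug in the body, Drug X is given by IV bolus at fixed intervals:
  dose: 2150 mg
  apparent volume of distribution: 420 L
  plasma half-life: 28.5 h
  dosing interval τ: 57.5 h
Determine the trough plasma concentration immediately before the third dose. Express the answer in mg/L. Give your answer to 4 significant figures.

C₀ per dose = Dose / Vd = 2150 / 420 = 5.119 mg/L
k = ln2 / t½ = 0.693147 / 28.5 = 0.02432 h⁻¹
Fraction remaining after one interval: r = e^(−kτ) = e^(−0.02432 × 57.5) = 0.2470
Before dose 3, 2 doses have been given (aged 1τ, 2τ).
C_trough = C₀ × (r + r²) = 5.119 × (0.2470 + 0.06101) = 1.577 mg/L

1.577 mg/L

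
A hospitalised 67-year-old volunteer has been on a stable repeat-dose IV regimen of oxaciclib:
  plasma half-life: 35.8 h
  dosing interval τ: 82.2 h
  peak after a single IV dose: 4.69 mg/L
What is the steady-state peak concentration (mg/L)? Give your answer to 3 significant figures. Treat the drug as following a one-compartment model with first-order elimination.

k = ln2 / t½ = 0.693147 / 35.8 = 0.01936 h⁻¹
e^(−kτ) = e^(−0.01936 × 82.2) = 0.2036
Accumulation ratio R = 1 / (1 − e^(−kτ)) = 1 / (1 − 0.2036) = 1.256
Steady-state peak = C₀ × R = 4.69 × 1.256 = 5.891 mg/L

5.89 mg/L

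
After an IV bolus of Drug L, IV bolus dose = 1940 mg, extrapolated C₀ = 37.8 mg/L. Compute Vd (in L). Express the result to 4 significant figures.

51.32 L

Vd = Dose / C₀ = 1940 / 37.8 = 51.32 L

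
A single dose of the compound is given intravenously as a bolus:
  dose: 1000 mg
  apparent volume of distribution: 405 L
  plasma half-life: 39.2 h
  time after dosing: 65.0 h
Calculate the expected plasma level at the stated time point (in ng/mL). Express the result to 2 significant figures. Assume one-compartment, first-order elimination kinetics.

780 ng/mL

C₀ = Dose / Vd = 1000 / 405 = 2.469 mg/L
k = ln2 / t½ = 0.693147 / 39.2 = 0.01768 h⁻¹
C = C₀ · e^(−k·t) = 2.469 × e^(−0.01768 × 65.0)
  = 2.469 × 0.3169 = 0.7824 mg/L
Convert: 0.7824 mg/L × 1000 = 782.4 ng/mL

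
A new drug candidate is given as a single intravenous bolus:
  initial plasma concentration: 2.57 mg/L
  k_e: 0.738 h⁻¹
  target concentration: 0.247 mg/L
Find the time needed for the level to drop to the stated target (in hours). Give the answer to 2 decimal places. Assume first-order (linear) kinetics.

3.17 h

t = ln(C₀ / C) / k = ln(2.570 / 0.247) / 0.7380
  = ln(10.40) / 0.7380 = 2.342 / 0.7380 = 3.173 h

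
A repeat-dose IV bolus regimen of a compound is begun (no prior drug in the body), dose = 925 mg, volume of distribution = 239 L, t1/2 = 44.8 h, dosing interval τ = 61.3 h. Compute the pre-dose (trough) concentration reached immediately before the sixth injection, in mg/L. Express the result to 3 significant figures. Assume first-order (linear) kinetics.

2.43 mg/L

C₀ per dose = Dose / Vd = 925 / 239 = 3.870 mg/L
k = ln2 / t½ = 0.693147 / 44.8 = 0.01547 h⁻¹
Fraction remaining after one interval: r = e^(−kτ) = e^(−0.01547 × 61.3) = 0.3874
Before dose 6, 5 doses have been given (aged 1τ, 2τ, 3τ, 4τ, 5τ).
C_trough = C₀ × (r + r² + … + r^5) = C₀ × r(1−r^5)/(1−r)
        = 3.870 × 0.3874 × (1 − 0.008726) / (1 − 0.3874) = 2.426 mg/L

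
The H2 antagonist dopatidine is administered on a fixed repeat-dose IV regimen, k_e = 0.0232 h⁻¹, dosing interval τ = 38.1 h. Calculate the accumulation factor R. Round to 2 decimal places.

e^(−kτ) = e^(−0.02320 × 38.1) = 0.4132
Accumulation ratio R = 1 / (1 − e^(−kτ)) = 1 / (1 − 0.4132) = 1.704

1.70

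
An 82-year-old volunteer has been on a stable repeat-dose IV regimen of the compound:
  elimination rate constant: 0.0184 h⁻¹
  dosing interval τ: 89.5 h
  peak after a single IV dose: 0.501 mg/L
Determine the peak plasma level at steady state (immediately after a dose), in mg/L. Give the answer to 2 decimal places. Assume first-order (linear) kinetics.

0.62 mg/L

e^(−kτ) = e^(−0.01840 × 89.5) = 0.1927
Accumulation ratio R = 1 / (1 − e^(−kτ)) = 1 / (1 − 0.1927) = 1.239
Steady-state peak = C₀ × R = 0.501 × 1.239 = 0.6207 mg/L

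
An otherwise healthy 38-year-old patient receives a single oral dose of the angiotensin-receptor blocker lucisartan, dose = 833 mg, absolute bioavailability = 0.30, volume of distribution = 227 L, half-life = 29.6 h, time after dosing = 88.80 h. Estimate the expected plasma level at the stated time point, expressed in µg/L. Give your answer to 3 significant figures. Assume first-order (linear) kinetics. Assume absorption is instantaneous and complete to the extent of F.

Amount reaching circulation = F × Dose = 0.30 × 833.0 = 249.9 mg
C₀ = F·Dose / Vd = 249.9 / 227 = 1.101 mg/L
k = ln2 / t½ = 0.693147 / 29.6 = 0.02342 h⁻¹
t / t½ = 88.80 / 29.6 = 3 half-lives
C = C₀ × (1/2)^3 = 1.101 × 0.1250 = 0.1376 mg/L
Convert: 0.1376 mg/L × 1000 = 137.6 µg/L

138 µg/L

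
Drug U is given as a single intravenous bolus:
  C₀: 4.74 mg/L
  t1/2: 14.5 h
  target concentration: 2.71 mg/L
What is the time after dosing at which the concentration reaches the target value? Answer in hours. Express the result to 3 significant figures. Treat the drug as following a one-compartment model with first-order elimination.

k = ln2 / t½ = 0.693147 / 14.5 = 0.04780 h⁻¹
t = ln(C₀ / C) / k = ln(4.740 / 2.71) / 0.04780
  = ln(1.749) / 0.04780 = 0.5590 / 0.04780 = 11.69 h

11.7 h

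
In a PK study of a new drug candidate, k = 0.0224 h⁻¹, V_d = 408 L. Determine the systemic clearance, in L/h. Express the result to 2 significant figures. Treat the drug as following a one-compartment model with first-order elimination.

9.1 L/h

CL = k × Vd = 0.0224 × 408 = 9.139 L/h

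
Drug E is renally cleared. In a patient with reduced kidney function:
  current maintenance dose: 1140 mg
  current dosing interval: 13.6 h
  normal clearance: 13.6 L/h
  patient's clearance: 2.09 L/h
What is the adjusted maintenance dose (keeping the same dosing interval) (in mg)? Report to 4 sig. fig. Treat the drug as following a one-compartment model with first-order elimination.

175.2 mg

To keep the same average steady-state level, dosing rate must scale with clearance.
CL ratio = 2.09 / 13.6 = 0.1537
New dose (same interval) = 1140 × 0.1537 = 175.2 mg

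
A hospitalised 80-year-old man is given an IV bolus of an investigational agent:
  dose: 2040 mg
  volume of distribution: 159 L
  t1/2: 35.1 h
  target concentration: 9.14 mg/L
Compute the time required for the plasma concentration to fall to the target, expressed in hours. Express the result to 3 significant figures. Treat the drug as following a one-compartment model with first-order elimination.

17.2 h

C₀ = Dose / Vd = 2040 / 159 = 12.83 mg/L
k = ln2 / t½ = 0.693147 / 35.1 = 0.01975 h⁻¹
t = ln(C₀ / C) / k = ln(12.83 / 9.14) / 0.01975
  = ln(1.404) / 0.01975 = 0.3393 / 0.01975 = 17.18 h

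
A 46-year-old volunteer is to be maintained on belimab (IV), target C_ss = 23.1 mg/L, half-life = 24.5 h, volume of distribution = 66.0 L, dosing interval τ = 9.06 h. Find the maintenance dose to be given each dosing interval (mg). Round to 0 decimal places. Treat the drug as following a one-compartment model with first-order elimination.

k = ln2 / t½ = 0.693147 / 24.5 = 0.02829 h⁻¹
CL = k × Vd = 0.02829 × 66.0 = 1.867 L/h
At steady state, Dose/τ = Css × CL.
Dose = Css × CL × τ = 23.1 × 1.867 × 9.06 = 390.7 mg

391 mg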